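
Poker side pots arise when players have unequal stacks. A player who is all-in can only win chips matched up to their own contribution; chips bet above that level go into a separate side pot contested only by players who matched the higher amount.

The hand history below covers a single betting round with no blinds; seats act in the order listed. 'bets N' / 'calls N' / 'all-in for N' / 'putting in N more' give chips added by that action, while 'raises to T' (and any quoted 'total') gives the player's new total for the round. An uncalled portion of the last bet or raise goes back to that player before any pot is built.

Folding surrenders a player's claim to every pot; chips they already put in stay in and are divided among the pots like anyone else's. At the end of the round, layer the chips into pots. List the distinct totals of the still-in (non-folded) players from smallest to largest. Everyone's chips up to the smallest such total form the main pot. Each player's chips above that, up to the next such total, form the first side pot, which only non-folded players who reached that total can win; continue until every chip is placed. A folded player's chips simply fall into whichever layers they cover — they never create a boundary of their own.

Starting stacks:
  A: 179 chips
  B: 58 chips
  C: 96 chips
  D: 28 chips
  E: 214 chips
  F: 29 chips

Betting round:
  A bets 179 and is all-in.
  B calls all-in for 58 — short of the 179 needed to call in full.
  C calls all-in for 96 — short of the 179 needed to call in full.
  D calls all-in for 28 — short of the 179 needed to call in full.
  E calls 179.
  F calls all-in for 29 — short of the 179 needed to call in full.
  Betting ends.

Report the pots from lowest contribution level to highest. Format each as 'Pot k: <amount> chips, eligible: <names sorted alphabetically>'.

Contributions: A=179, B=58, C=96, D=28, E=179, F=29
Pot levels (distinct totals of non-folded players): 28, 29, 58, 96, 179
Layer 1-28: 28 each from A, B, C, D, E, F = 28*6 = 168 chips; eligible A, B, C, D, E, F
Layer 29-29: 1 each from A, B, C, E, F = 1*5 = 5 chips; eligible A, B, C, E, F
Layer 30-58: 29 each from A, B, C, E = 29*4 = 116 chips; eligible A, B, C, E
Layer 59-96: 38 each from A, C, E = 38*3 = 114 chips; eligible A, C, E
Layer 97-179: 83 each from A, E = 83*2 = 166 chips; eligible A, E

Pot 1: 168 chips, eligible: A, B, C, D, E, F
Pot 2: 5 chips, eligible: A, B, C, E, F
Pot 3: 116 chips, eligible: A, B, C, E
Pot 4: 114 chips, eligible: A, C, E
Pot 5: 166 chips, eligible: A, E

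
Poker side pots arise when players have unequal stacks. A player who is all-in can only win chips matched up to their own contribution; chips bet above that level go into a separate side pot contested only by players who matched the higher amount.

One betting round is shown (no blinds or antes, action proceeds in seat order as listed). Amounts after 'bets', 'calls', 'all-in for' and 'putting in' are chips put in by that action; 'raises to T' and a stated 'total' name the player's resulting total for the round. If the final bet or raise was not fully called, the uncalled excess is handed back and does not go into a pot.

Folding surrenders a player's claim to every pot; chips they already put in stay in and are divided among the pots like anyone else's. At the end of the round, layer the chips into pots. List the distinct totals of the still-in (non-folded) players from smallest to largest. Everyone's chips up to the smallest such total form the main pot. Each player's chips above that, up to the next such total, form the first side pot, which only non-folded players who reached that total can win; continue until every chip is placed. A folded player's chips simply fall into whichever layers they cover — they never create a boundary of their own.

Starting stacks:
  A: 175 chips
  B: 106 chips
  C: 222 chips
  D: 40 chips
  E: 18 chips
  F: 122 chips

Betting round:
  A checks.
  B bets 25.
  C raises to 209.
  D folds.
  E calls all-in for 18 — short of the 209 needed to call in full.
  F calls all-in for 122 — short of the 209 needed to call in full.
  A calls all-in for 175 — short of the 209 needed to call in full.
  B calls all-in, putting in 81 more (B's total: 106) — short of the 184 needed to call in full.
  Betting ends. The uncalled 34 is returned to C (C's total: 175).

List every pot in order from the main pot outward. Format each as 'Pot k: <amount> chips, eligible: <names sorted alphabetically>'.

Contributions (after 34 returned to C): A=175, B=106, C=175, E=18, F=122
Folded: D
Pot levels (distinct totals of non-folded players): 18, 106, 122, 175
Layer 1-18: 18 each from A, B, C, E, F = 18*5 = 90 chips; eligible A, B, C, E, F
Layer 19-106: 88 each from A, B, C, F = 88*4 = 352 chips; eligible A, B, C, F
Layer 107-122: 16 each from A, C, F = 16*3 = 48 chips; eligible A, C, F
Layer 123-175: 53 each from A, C = 53*2 = 106 chips; eligible A, C

Pot 1: 90 chips, eligible: A, B, C, E, F
Pot 2: 352 chips, eligible: A, B, C, F
Pot 3: 48 chips, eligible: A, C, F
Pot 4: 106 chips, eligible: A, C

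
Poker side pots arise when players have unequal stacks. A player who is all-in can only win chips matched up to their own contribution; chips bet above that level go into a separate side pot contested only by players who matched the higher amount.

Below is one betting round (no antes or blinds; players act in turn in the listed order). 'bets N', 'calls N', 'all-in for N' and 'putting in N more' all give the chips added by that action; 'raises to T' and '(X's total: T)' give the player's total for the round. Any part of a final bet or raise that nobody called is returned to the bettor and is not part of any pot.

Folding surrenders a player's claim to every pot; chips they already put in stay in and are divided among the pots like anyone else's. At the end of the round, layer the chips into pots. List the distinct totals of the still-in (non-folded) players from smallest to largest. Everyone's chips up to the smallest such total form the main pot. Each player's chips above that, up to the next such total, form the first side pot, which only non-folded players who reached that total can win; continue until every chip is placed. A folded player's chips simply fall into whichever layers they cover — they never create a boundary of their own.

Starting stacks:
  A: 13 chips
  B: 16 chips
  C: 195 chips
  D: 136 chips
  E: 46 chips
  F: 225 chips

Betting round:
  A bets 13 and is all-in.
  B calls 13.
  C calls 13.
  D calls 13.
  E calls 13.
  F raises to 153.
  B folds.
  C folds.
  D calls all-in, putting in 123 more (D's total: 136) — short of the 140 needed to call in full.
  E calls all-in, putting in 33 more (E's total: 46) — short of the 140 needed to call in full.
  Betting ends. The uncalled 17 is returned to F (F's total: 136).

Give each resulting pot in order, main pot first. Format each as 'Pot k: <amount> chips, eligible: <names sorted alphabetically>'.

Contributions (after 17 returned to F): A=13, B=13, C=13, D=136, E=46, F=136
Folded: B, C
Pot levels (distinct totals of non-folded players): 13, 46, 136
Layer 1-13: 13 each from A, B, C, D, E, F = 13*6 = 78 chips; eligible A, D, E, F
Layer 14-46: 33 each from D, E, F = 33*3 = 99 chips; eligible D, E, F
Layer 47-136: 90 each from D, F = 90*2 = 180 chips; eligible D, F

Pot 1: 78 chips, eligible: A, D, E, F
Pot 2: 99 chips, eligible: D, E, F
Pot 3: 180 chips, eligible: D, F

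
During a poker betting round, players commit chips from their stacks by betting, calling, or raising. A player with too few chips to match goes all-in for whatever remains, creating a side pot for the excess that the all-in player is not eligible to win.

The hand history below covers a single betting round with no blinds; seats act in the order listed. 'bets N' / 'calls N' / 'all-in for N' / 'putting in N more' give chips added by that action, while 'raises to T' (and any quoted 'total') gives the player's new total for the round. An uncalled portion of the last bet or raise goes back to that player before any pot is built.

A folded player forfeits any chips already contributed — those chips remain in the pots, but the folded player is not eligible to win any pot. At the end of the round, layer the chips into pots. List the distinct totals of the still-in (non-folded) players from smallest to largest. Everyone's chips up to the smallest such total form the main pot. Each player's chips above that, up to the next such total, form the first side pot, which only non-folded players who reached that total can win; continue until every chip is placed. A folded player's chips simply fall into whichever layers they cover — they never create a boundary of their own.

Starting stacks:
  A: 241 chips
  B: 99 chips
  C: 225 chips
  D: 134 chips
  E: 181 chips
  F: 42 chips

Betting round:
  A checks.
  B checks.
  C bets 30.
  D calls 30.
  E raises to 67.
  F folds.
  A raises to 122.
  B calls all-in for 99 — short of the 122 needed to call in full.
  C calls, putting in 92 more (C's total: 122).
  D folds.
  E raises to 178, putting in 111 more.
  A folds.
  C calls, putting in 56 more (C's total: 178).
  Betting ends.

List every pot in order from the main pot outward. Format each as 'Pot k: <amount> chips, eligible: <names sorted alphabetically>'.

Contributions: A=122, B=99, C=178, D=30, E=178
Folded: A, D, F
Pot levels (distinct totals of non-folded players): 99, 178
Layer 1-99: A 99 + B 99 + C 99 + D 30 + E 99 = 426 chips; eligible B, C, E
Layer 100-178: A 23 + C 79 + E 79 = 181 chips; eligible C, E

Pot 1: 426 chips, eligible: B, C, E
Pot 2: 181 chips, eligible: C, E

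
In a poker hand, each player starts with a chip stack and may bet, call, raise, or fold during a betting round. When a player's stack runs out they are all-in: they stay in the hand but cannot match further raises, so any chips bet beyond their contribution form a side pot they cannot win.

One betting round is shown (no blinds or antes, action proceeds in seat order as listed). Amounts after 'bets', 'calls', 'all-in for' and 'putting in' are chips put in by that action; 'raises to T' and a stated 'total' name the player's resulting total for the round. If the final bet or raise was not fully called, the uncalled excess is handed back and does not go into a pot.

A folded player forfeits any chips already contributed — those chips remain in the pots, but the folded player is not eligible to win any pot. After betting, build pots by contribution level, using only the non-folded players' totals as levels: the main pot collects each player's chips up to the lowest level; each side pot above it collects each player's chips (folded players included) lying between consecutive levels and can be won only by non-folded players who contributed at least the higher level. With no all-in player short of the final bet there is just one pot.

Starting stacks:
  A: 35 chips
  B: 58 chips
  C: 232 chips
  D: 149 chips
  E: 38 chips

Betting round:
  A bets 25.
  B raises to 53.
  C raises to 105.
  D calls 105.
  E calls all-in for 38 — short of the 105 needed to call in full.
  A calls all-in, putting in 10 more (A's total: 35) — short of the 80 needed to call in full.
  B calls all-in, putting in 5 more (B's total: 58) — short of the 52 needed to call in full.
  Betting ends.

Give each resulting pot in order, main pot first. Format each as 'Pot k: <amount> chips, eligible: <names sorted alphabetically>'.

Pot 1: 175 chips, eligible: A, B, C, D, E
Pot 2: 12 chips, eligible: B, C, D, E
Pot 3: 60 chips, eligible: B, C, D
Pot 4: 94 chips, eligible: C, D

Derivation:
Contributions: A=35, B=58, C=105, D=105, E=38
Pot levels (distinct totals of non-folded players): 35, 38, 58, 105
Layer 1-35: 35 each from A, B, C, D, E = 35*5 = 175 chips; eligible A, B, C, D, E
Layer 36-38: 3 each from B, C, D, E = 3*4 = 12 chips; eligible B, C, D, E
Layer 39-58: 20 each from B, C, D = 20*3 = 60 chips; eligible B, C, D
Layer 59-105: 47 each from C, D = 47*2 = 94 chips; eligible C, D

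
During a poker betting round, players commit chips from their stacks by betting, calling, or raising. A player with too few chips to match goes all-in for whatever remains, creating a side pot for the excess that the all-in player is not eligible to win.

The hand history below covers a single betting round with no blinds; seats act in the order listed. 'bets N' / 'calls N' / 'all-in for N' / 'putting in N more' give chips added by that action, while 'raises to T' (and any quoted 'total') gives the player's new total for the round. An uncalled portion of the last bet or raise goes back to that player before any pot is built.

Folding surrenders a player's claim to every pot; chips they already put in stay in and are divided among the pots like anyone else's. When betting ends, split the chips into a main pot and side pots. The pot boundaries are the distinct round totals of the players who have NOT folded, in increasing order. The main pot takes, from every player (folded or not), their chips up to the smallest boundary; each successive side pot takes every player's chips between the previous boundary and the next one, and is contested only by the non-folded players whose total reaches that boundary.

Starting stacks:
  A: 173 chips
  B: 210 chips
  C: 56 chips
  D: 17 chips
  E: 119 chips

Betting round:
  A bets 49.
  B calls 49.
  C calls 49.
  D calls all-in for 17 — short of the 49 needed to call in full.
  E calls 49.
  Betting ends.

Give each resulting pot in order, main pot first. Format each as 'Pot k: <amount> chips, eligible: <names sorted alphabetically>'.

Pot 1: 85 chips, eligible: A, B, C, D, E
Pot 2: 128 chips, eligible: A, B, C, E

Derivation:
Contributions: A=49, B=49, C=49, D=17, E=49
Pot levels (distinct totals of non-folded players): 17, 49
Layer 1-17: 17 each from A, B, C, D, E = 17*5 = 85 chips; eligible A, B, C, D, E
Layer 18-49: 32 each from A, B, C, E = 32*4 = 128 chips; eligible A, B, C, E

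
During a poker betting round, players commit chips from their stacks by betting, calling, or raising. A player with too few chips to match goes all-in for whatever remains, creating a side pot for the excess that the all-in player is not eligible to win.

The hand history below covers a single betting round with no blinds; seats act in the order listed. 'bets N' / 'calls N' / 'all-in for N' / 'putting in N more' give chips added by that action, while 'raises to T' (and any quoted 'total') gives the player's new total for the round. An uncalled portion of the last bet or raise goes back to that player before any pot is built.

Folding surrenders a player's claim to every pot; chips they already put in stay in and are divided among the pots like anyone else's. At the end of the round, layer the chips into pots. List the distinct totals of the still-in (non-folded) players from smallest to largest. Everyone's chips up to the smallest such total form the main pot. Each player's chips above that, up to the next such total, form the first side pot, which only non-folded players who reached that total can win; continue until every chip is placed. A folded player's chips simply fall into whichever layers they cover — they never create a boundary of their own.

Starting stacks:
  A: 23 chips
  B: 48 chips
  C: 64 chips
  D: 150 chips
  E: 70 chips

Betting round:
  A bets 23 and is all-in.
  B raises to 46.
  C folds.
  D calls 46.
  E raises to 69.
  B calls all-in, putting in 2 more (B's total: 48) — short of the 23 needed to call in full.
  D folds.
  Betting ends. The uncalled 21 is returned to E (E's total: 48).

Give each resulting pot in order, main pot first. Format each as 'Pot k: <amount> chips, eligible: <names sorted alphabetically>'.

Pot 1: 92 chips, eligible: A, B, E
Pot 2: 73 chips, eligible: B, E

Derivation:
Contributions (after 21 returned to E): A=23, B=48, D=46, E=48
Folded: C, D
Pot levels (distinct totals of non-folded players): 23, 48
Layer 1-23: 23 each from A, B, D, E = 23*4 = 92 chips; eligible A, B, E
Layer 24-48: B 25 + D 23 + E 25 = 73 chips; eligible B, E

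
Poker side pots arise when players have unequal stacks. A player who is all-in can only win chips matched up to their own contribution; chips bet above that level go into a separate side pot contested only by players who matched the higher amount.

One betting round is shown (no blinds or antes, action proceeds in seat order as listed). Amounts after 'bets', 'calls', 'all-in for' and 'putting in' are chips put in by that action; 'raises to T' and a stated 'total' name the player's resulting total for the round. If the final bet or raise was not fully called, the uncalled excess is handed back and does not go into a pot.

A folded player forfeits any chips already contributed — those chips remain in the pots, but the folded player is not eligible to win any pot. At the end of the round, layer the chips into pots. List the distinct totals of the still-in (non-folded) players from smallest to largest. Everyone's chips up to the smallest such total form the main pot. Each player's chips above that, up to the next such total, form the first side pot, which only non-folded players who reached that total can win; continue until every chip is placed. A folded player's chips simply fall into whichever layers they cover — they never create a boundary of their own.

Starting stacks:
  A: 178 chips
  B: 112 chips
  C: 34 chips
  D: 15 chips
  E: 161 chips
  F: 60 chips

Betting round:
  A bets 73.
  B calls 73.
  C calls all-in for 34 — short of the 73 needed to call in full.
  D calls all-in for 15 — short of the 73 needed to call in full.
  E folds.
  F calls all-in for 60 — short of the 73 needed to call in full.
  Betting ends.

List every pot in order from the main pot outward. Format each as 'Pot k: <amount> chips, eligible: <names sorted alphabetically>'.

Pot 1: 75 chips, eligible: A, B, C, D, F
Pot 2: 76 chips, eligible: A, B, C, F
Pot 3: 78 chips, eligible: A, B, F
Pot 4: 26 chips, eligible: A, B

Derivation:
Contributions: A=73, B=73, C=34, D=15, F=60
Folded: E
Pot levels (distinct totals of non-folded players): 15, 34, 60, 73
Layer 1-15: 15 each from A, B, C, D, F = 15*5 = 75 chips; eligible A, B, C, D, F
Layer 16-34: 19 each from A, B, C, F = 19*4 = 76 chips; eligible A, B, C, F
Layer 35-60: 26 each from A, B, F = 26*3 = 78 chips; eligible A, B, F
Layer 61-73: 13 each from A, B = 13*2 = 26 chips; eligible A, B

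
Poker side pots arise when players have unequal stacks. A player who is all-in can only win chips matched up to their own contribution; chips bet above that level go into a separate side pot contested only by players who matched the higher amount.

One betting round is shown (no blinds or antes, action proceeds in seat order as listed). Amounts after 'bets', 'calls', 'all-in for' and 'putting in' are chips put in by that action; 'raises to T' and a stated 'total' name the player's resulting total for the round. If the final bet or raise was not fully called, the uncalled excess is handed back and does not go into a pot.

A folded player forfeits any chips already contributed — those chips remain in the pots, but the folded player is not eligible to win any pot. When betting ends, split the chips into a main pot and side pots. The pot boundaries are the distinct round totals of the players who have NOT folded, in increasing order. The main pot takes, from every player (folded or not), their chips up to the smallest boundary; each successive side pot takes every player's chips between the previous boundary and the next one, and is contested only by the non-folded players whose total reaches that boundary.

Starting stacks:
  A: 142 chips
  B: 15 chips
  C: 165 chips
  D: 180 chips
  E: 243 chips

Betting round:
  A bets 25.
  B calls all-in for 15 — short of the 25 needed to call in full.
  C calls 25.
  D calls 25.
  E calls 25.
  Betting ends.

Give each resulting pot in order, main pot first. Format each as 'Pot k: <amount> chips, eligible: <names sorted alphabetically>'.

Pot 1: 75 chips, eligible: A, B, C, D, E
Pot 2: 40 chips, eligible: A, C, D, E

Derivation:
Contributions: A=25, B=15, C=25, D=25, E=25
Pot levels (distinct totals of non-folded players): 15, 25
Layer 1-15: 15 each from A, B, C, D, E = 15*5 = 75 chips; eligible A, B, C, D, E
Layer 16-25: 10 each from A, C, D, E = 10*4 = 40 chips; eligible A, C, D, E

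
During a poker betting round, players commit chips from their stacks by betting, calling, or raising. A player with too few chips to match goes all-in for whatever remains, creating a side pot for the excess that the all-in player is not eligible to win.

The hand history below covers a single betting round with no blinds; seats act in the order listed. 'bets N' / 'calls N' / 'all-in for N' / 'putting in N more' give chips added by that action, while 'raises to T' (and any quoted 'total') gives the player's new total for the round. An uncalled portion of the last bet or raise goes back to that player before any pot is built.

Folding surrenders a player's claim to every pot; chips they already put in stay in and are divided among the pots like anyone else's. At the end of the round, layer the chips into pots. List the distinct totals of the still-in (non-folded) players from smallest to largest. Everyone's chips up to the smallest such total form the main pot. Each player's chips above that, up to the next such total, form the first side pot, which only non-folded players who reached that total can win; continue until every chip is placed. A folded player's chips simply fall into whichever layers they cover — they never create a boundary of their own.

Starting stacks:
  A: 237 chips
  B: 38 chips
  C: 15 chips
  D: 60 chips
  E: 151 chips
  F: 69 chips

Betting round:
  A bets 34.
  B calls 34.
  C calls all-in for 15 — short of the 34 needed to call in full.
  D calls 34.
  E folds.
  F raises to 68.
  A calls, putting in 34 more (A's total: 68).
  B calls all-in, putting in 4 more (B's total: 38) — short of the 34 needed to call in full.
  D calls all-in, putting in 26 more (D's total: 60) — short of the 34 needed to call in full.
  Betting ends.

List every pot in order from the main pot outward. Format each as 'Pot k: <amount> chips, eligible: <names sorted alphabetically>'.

Pot 1: 75 chips, eligible: A, B, C, D, F
Pot 2: 92 chips, eligible: A, B, D, F
Pot 3: 66 chips, eligible: A, D, F
Pot 4: 16 chips, eligible: A, F

Derivation:
Contributions: A=68, B=38, C=15, D=60, F=68
Folded: E
Pot levels (distinct totals of non-folded players): 15, 38, 60, 68
Layer 1-15: 15 each from A, B, C, D, F = 15*5 = 75 chips; eligible A, B, C, D, F
Layer 16-38: 23 each from A, B, D, F = 23*4 = 92 chips; eligible A, B, D, F
Layer 39-60: 22 each from A, D, F = 22*3 = 66 chips; eligible A, D, F
Layer 61-68: 8 each from A, F = 8*2 = 16 chips; eligible A, F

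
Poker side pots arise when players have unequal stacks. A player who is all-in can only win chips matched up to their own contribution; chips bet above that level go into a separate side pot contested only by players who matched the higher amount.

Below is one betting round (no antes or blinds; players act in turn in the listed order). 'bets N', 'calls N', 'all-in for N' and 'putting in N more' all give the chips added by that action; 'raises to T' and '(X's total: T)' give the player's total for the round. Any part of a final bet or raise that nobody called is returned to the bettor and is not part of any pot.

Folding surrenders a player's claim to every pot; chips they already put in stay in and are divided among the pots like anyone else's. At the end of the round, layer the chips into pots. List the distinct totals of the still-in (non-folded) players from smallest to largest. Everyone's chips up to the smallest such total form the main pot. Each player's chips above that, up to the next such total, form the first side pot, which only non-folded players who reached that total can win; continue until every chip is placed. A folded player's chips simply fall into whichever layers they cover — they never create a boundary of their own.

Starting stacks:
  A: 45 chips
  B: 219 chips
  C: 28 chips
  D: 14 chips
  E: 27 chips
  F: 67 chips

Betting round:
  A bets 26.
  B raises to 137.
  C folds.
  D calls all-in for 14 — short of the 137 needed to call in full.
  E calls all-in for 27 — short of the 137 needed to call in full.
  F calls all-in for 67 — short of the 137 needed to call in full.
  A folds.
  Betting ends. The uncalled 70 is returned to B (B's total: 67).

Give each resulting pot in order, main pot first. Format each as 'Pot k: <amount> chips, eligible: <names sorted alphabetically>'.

Contributions (after 70 returned to B): A=26, B=67, D=14, E=27, F=67
Folded: A, C
Pot levels (distinct totals of non-folded players): 14, 27, 67
Layer 1-14: 14 each from A, B, D, E, F = 14*5 = 70 chips; eligible B, D, E, F
Layer 15-27: A 12 + B 13 + E 13 + F 13 = 51 chips; eligible B, E, F
Layer 28-67: 40 each from B, F = 40*2 = 80 chips; eligible B, F

Pot 1: 70 chips, eligible: B, D, E, F
Pot 2: 51 chips, eligible: B, E, F
Pot 3: 80 chips, eligible: B, F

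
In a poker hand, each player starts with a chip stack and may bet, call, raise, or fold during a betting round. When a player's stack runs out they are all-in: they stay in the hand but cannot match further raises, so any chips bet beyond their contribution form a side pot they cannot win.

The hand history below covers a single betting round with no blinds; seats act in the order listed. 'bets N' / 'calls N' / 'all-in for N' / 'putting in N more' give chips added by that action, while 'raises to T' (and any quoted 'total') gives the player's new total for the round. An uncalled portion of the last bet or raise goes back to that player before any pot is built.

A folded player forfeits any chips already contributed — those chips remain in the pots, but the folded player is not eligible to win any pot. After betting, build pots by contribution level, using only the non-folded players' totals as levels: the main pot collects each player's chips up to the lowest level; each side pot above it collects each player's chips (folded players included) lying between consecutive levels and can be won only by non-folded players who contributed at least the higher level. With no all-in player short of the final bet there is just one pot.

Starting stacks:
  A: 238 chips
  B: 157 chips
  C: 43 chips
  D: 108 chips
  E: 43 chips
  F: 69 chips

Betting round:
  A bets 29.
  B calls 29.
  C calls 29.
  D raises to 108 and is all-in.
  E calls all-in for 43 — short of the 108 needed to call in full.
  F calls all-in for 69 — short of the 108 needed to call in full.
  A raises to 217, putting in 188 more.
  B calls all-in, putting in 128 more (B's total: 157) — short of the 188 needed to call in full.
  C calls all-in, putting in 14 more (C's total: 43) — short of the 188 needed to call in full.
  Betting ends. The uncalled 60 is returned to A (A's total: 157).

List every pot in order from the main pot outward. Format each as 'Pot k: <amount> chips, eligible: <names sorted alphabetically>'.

Pot 1: 258 chips, eligible: A, B, C, D, E, F
Pot 2: 104 chips, eligible: A, B, D, F
Pot 3: 117 chips, eligible: A, B, D
Pot 4: 98 chips, eligible: A, B

Derivation:
Contributions (after 60 returned to A): A=157, B=157, C=43, D=108, E=43, F=69
Pot levels (distinct totals of non-folded players): 43, 69, 108, 157
Layer 1-43: 43 each from A, B, C, D, E, F = 43*6 = 258 chips; eligible A, B, C, D, E, F
Layer 44-69: 26 each from A, B, D, F = 26*4 = 104 chips; eligible A, B, D, F
Layer 70-108: 39 each from A, B, D = 39*3 = 117 chips; eligible A, B, D
Layer 109-157: 49 each from A, B = 49*2 = 98 chips; eligible A, B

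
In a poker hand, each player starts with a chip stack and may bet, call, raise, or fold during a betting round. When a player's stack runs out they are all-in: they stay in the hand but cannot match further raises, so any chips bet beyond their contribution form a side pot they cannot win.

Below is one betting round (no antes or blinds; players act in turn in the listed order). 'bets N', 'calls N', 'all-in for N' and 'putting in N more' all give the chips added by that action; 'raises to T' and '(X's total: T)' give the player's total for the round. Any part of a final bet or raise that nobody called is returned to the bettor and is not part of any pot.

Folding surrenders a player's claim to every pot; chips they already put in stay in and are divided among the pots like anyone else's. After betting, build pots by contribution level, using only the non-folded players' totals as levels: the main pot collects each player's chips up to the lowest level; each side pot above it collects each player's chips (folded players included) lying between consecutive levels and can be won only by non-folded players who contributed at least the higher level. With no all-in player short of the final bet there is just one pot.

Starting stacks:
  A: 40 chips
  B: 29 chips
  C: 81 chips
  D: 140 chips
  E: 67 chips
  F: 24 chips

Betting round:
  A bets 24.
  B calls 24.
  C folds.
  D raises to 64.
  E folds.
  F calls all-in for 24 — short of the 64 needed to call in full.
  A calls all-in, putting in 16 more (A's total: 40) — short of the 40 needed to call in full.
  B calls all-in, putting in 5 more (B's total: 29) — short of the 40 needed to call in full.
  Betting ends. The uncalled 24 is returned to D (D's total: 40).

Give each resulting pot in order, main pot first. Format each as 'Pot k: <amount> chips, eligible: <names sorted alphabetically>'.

Pot 1: 96 chips, eligible: A, B, D, F
Pot 2: 15 chips, eligible: A, B, D
Pot 3: 22 chips, eligible: A, D

Derivation:
Contributions (after 24 returned to D): A=40, B=29, D=40, F=24
Folded: C, E
Pot levels (distinct totals of non-folded players): 24, 29, 40
Layer 1-24: 24 each from A, B, D, F = 24*4 = 96 chips; eligible A, B, D, F
Layer 25-29: 5 each from A, B, D = 5*3 = 15 chips; eligible A, B, D
Layer 30-40: 11 each from A, D = 11*2 = 22 chips; eligible A, D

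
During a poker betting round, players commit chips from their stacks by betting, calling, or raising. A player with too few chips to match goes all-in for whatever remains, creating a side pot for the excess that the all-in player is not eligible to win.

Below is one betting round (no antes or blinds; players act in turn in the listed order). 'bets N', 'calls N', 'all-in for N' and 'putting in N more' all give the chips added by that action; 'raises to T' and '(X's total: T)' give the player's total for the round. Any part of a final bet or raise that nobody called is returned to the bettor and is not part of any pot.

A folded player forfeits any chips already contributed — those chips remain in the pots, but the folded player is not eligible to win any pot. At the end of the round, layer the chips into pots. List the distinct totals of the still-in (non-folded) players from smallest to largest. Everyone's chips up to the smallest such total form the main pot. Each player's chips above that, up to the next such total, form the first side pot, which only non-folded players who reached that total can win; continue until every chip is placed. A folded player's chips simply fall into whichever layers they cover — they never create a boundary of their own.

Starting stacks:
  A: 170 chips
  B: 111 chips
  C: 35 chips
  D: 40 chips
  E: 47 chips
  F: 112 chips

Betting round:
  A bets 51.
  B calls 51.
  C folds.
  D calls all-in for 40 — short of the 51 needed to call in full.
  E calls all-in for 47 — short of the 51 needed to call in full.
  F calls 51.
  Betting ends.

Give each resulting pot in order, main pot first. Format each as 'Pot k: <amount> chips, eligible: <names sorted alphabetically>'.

Contributions: A=51, B=51, D=40, E=47, F=51
Folded: C
Pot levels (distinct totals of non-folded players): 40, 47, 51
Layer 1-40: 40 each from A, B, D, E, F = 40*5 = 200 chips; eligible A, B, D, E, F
Layer 41-47: 7 each from A, B, E, F = 7*4 = 28 chips; eligible A, B, E, F
Layer 48-51: 4 each from A, B, F = 4*3 = 12 chips; eligible A, B, F

Pot 1: 200 chips, eligible: A, B, D, E, F
Pot 2: 28 chips, eligible: A, B, E, F
Pot 3: 12 chips, eligible: A, B, F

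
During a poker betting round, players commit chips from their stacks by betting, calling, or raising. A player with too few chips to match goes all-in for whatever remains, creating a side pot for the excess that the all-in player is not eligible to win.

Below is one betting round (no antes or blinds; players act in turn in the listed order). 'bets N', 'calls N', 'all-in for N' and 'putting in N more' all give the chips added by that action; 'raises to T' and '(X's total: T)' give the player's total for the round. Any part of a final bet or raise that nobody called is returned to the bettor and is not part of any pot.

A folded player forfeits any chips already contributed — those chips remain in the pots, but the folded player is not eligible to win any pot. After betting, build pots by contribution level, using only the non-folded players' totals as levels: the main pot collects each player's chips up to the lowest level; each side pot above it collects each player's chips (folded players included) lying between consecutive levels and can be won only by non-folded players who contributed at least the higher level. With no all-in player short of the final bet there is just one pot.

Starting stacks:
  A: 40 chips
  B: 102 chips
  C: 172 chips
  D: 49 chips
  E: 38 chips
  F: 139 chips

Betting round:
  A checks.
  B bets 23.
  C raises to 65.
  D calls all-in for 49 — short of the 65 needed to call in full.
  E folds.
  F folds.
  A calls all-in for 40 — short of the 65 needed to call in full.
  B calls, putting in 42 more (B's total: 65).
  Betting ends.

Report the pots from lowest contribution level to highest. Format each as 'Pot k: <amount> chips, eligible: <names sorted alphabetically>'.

Pot 1: 160 chips, eligible: A, B, C, D
Pot 2: 27 chips, eligible: B, C, D
Pot 3: 32 chips, eligible: B, C

Derivation:
Contributions: A=40, B=65, C=65, D=49
Folded: E, F
Pot levels (distinct totals of non-folded players): 40, 49, 65
Layer 1-40: 40 each from A, B, C, D = 40*4 = 160 chips; eligible A, B, C, D
Layer 41-49: 9 each from B, C, D = 9*3 = 27 chips; eligible B, C, D
Layer 50-65: 16 each from B, C = 16*2 = 32 chips; eligible B, C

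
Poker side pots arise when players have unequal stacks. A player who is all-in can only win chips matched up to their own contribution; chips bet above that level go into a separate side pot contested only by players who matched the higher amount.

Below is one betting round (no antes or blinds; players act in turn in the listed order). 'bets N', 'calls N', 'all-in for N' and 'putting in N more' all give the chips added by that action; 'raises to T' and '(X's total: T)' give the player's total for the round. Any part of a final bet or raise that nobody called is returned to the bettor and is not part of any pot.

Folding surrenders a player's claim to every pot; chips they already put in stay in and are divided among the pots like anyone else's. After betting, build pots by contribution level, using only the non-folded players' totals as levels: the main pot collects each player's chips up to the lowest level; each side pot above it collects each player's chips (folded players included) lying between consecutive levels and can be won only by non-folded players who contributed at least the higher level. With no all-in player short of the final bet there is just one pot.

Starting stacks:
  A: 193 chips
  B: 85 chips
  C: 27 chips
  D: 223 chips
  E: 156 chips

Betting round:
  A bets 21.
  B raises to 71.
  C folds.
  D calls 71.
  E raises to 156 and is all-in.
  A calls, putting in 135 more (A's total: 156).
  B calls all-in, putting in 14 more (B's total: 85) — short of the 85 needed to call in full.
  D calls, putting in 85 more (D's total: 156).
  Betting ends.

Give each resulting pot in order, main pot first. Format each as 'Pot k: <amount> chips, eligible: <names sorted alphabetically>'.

Pot 1: 340 chips, eligible: A, B, D, E
Pot 2: 213 chips, eligible: A, D, E

Derivation:
Contributions: A=156, B=85, D=156, E=156
Folded: C
Pot levels (distinct totals of non-folded players): 85, 156
Layer 1-85: 85 each from A, B, D, E = 85*4 = 340 chips; eligible A, B, D, E
Layer 86-156: 71 each from A, D, E = 71*3 = 213 chips; eligible A, D, E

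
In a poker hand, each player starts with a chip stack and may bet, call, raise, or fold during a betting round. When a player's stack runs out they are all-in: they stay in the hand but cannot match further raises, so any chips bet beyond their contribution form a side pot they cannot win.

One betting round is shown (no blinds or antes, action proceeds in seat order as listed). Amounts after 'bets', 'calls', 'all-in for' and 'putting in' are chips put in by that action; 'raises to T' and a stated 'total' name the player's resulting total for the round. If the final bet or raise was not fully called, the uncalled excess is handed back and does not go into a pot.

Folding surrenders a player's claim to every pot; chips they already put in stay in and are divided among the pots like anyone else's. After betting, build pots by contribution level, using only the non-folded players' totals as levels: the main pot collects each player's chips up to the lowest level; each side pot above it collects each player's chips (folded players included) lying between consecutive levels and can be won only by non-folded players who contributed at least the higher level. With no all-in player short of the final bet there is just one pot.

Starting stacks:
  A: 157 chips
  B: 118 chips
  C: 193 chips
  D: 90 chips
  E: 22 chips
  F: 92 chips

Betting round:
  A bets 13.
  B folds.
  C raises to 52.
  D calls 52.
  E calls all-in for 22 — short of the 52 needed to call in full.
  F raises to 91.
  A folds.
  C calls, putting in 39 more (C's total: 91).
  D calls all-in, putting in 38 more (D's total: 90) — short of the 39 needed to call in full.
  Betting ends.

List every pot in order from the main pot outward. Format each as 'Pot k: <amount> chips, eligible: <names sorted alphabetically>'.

Pot 1: 101 chips, eligible: C, D, E, F
Pot 2: 204 chips, eligible: C, D, F
Pot 3: 2 chips, eligible: C, F

Derivation:
Contributions: A=13, C=91, D=90, E=22, F=91
Folded: A, B
Pot levels (distinct totals of non-folded players): 22, 90, 91
Layer 1-22: A 13 + C 22 + D 22 + E 22 + F 22 = 101 chips; eligible C, D, E, F
Layer 23-90: 68 each from C, D, F = 68*3 = 204 chips; eligible C, D, F
Layer 91-91: 1 each from C, F = 1*2 = 2 chips; eligible C, F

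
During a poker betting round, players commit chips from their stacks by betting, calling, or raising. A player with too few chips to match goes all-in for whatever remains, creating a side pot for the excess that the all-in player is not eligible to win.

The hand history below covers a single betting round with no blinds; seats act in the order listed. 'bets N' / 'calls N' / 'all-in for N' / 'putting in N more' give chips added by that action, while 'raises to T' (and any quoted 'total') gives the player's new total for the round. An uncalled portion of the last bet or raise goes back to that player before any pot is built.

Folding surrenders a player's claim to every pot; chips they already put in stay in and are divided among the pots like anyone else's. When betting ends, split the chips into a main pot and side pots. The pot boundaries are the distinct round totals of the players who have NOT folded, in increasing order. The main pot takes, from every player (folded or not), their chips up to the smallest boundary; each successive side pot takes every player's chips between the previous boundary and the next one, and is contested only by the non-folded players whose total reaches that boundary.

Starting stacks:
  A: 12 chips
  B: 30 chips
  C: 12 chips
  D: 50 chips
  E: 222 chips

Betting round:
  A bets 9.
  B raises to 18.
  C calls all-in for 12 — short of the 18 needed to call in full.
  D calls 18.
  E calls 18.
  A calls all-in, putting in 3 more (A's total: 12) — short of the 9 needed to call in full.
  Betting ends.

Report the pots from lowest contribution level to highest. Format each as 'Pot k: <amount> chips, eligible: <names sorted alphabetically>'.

Contributions: A=12, B=18, C=12, D=18, E=18
Pot levels (distinct totals of non-folded players): 12, 18
Layer 1-12: 12 each from A, B, C, D, E = 12*5 = 60 chips; eligible A, B, C, D, E
Layer 13-18: 6 each from B, D, E = 6*3 = 18 chips; eligible B, D, E

Pot 1: 60 chips, eligible: A, B, C, D, E
Pot 2: 18 chips, eligible: B, D, E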